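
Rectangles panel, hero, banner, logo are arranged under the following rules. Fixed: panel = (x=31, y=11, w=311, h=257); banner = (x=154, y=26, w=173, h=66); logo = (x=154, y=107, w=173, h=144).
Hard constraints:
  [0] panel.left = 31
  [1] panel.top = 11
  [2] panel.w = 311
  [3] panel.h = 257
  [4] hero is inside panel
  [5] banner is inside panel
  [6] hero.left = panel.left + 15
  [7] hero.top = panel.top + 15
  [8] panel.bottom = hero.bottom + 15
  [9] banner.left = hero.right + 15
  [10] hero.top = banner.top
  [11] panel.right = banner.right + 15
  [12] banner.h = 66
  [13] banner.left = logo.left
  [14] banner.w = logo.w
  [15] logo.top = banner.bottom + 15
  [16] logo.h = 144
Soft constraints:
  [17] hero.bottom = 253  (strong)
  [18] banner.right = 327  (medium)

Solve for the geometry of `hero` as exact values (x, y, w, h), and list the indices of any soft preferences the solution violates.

hero = (x=46, y=26, w=93, h=227)
violated soft preferences: none

1. hero.x = 46  [hero.left = panel.left + 15]
2. hero.y = 26  [hero.top = panel.top + 15]
3. hero.h = 227  [panel.bottom = hero.bottom + 15]
4. hero.w = 93  [banner.left = hero.right + 15]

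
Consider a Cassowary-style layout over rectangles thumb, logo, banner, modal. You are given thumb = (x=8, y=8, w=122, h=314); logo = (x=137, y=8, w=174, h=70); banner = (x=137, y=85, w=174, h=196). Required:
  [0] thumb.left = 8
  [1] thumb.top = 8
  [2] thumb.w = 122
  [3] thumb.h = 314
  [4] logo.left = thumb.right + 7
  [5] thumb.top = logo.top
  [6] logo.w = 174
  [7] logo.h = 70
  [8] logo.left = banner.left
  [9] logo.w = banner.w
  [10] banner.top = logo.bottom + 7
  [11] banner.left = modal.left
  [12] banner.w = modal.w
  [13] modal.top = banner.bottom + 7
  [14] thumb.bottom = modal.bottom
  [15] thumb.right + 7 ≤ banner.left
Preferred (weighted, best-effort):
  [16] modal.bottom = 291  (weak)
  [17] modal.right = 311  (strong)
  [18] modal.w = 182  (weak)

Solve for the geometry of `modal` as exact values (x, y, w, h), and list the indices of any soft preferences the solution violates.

modal = (x=137, y=288, w=174, h=34)
violated soft preferences: 16, 18

1. modal.x = 137  [banner.left = modal.left]
2. modal.w = 174  [banner.w = modal.w]
3. modal.y = 288  [modal.top = banner.bottom + 7]
4. modal.h = 34  [thumb.bottom = modal.bottom]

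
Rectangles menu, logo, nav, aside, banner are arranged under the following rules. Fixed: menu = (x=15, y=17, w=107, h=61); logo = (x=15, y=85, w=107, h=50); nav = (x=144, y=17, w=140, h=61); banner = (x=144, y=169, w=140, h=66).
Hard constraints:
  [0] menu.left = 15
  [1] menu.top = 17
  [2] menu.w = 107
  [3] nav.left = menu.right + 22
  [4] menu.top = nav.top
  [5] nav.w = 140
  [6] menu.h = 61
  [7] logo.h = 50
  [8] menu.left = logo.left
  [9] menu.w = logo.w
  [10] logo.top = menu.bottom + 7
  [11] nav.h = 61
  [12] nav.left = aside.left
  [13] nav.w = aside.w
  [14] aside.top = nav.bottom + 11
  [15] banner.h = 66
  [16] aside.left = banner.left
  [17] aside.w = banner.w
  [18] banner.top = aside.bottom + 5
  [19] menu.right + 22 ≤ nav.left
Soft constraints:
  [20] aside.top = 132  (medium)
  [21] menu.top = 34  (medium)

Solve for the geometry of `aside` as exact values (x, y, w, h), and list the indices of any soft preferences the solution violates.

aside = (x=144, y=89, w=140, h=75)
violated soft preferences: 20, 21

1. aside.x = 144  [nav.left = aside.left]
2. aside.w = 140  [nav.w = aside.w]
3. aside.y = 89  [aside.top = nav.bottom + 11]
4. aside.h = 75  [banner.top = aside.bottom + 5]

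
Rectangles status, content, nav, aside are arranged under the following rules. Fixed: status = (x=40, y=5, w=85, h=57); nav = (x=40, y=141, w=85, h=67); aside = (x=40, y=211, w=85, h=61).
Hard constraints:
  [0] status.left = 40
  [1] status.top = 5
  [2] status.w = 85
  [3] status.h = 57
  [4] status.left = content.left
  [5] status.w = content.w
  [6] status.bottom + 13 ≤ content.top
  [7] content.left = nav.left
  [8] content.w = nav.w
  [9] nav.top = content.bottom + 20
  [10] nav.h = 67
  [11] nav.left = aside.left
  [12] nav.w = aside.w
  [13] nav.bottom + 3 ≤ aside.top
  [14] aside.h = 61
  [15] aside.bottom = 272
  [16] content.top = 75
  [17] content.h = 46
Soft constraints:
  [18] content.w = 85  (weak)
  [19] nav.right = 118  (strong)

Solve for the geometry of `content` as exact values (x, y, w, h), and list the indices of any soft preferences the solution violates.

content = (x=40, y=75, w=85, h=46)
violated soft preferences: 19

1. content.x = 40  [status.left = content.left]
2. content.w = 85  [status.w = content.w]
3. content.y = 75  [content.top = 75]
4. content.h = 46  [content.h = 46]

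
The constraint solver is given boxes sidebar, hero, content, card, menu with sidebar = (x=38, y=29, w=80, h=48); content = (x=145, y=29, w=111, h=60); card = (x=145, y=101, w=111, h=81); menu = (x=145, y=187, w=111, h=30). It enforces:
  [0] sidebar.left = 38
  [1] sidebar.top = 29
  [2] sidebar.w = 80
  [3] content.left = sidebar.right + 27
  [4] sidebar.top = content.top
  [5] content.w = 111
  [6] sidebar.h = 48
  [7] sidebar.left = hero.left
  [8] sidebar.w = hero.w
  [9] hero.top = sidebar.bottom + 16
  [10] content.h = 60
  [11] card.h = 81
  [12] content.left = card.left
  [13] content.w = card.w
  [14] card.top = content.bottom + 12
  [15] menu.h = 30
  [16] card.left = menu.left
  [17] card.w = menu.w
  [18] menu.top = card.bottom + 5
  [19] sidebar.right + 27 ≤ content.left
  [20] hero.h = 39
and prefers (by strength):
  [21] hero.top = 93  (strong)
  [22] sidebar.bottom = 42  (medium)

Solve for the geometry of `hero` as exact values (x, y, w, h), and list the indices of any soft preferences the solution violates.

1. hero.x = 38  [sidebar.left = hero.left]
2. hero.w = 80  [sidebar.w = hero.w]
3. hero.y = 93  [hero.top = sidebar.bottom + 16]
4. hero.h = 39  [hero.h = 39]

hero = (x=38, y=93, w=80, h=39)
violated soft preferences: 22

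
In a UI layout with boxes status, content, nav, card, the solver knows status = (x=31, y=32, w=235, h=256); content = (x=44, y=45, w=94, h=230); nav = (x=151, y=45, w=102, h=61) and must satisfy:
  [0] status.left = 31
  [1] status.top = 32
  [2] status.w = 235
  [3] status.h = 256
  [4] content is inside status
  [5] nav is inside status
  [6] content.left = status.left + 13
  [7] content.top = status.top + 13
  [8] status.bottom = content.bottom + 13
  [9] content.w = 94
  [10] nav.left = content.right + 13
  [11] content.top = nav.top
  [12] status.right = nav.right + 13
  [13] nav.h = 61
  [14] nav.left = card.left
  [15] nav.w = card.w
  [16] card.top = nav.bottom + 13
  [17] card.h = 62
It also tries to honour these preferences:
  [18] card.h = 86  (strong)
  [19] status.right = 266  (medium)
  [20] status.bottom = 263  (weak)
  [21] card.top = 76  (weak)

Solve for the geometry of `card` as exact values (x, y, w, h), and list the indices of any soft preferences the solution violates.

1. card.x = 151  [nav.left = card.left]
2. card.w = 102  [nav.w = card.w]
3. card.y = 119  [card.top = nav.bottom + 13]
4. card.h = 62  [card.h = 62]

card = (x=151, y=119, w=102, h=62)
violated soft preferences: 18, 20, 21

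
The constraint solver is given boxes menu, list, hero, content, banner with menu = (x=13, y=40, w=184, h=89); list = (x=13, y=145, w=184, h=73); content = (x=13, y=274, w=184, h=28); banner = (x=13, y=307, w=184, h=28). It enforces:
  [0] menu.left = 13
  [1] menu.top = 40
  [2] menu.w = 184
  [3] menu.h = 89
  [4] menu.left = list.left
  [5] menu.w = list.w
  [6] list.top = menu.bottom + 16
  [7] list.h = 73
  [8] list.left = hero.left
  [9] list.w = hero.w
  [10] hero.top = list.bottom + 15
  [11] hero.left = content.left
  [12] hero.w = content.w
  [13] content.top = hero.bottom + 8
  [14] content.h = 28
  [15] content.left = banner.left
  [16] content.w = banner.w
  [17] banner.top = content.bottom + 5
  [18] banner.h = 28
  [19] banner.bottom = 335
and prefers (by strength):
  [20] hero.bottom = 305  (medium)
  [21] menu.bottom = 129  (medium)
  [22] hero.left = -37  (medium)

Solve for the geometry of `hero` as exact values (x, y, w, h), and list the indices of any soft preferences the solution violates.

hero = (x=13, y=233, w=184, h=33)
violated soft preferences: 20, 22

1. hero.x = 13  [list.left = hero.left]
2. hero.w = 184  [list.w = hero.w]
3. hero.y = 233  [hero.top = list.bottom + 15]
4. hero.h = 33  [content.top = hero.bottom + 8]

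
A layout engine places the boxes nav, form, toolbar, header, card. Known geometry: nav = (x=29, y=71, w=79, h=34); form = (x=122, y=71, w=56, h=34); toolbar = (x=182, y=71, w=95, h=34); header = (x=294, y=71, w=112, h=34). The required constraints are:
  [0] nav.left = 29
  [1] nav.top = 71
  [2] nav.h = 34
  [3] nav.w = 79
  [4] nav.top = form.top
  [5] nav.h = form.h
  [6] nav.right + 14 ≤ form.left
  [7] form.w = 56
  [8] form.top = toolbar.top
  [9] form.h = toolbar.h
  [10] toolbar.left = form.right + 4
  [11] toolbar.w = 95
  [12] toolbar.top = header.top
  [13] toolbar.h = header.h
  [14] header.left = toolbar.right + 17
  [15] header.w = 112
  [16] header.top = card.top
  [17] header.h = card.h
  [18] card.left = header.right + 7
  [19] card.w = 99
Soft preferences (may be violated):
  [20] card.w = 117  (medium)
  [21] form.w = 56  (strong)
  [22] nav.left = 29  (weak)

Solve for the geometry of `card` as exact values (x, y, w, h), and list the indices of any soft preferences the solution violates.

1. card.y = 71  [header.top = card.top]
2. card.h = 34  [header.h = card.h]
3. card.x = 413  [card.left = header.right + 7]
4. card.w = 99  [card.w = 99]

card = (x=413, y=71, w=99, h=34)
violated soft preferences: 20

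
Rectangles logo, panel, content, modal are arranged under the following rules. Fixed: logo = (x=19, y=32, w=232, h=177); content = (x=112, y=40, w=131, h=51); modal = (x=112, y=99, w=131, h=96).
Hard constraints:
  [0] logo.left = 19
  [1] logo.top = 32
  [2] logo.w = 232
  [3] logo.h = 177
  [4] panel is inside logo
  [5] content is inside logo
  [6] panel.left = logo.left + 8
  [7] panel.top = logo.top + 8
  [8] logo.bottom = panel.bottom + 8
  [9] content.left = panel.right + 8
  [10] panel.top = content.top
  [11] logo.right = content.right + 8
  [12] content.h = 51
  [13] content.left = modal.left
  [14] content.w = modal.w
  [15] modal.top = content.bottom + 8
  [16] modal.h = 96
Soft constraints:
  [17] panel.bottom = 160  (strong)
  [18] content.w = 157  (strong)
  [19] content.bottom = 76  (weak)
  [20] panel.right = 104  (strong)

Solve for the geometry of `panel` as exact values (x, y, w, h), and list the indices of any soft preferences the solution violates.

panel = (x=27, y=40, w=77, h=161)
violated soft preferences: 17, 18, 19

1. panel.x = 27  [panel.left = logo.left + 8]
2. panel.y = 40  [panel.top = logo.top + 8]
3. panel.h = 161  [logo.bottom = panel.bottom + 8]
4. panel.w = 77  [content.left = panel.right + 8]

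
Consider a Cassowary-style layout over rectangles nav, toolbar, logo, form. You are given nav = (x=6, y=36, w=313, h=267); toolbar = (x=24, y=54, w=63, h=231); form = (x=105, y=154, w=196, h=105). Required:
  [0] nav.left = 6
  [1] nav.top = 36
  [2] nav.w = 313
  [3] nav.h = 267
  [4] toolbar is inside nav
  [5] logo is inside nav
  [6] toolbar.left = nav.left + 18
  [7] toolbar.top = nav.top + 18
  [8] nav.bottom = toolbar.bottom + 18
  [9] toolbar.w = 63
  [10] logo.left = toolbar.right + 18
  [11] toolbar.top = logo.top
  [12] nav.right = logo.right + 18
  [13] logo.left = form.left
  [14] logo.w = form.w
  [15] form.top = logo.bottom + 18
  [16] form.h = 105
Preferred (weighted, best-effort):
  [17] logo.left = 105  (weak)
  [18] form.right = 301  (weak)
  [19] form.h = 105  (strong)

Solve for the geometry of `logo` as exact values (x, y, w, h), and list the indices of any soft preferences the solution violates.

1. logo.x = 105  [logo.left = toolbar.right + 18]
2. logo.y = 54  [toolbar.top = logo.top]
3. logo.w = 196  [nav.right = logo.right + 18]
4. logo.h = 82  [form.top = logo.bottom + 18]

logo = (x=105, y=54, w=196, h=82)
violated soft preferences: none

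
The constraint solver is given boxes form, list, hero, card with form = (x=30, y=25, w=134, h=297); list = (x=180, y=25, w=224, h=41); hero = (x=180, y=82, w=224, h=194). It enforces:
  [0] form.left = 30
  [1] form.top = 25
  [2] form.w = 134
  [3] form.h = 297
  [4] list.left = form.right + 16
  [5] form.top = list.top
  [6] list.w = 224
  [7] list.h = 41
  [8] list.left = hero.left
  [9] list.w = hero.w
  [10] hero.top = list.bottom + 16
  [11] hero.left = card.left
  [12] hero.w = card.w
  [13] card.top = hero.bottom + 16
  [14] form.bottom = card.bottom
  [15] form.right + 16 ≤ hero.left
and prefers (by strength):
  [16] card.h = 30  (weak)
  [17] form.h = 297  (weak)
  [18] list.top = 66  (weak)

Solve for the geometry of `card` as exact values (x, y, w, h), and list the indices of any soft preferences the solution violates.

card = (x=180, y=292, w=224, h=30)
violated soft preferences: 18

1. card.x = 180  [hero.left = card.left]
2. card.w = 224  [hero.w = card.w]
3. card.y = 292  [card.top = hero.bottom + 16]
4. card.h = 30  [form.bottom = card.bottom]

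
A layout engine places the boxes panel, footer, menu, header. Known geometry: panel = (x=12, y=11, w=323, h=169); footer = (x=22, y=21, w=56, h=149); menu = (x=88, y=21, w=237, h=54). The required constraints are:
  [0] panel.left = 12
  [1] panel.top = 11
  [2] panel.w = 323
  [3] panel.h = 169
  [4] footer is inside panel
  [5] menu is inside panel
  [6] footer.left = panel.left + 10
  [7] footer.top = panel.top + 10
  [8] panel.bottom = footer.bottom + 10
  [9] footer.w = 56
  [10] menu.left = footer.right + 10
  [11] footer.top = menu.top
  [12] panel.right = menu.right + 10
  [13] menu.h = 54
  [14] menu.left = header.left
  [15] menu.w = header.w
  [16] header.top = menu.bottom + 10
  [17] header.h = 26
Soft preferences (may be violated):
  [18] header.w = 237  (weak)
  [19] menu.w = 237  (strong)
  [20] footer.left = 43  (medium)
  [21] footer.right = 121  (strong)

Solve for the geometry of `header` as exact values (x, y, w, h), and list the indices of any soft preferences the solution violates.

header = (x=88, y=85, w=237, h=26)
violated soft preferences: 20, 21

1. header.x = 88  [menu.left = header.left]
2. header.w = 237  [menu.w = header.w]
3. header.y = 85  [header.top = menu.bottom + 10]
4. header.h = 26  [header.h = 26]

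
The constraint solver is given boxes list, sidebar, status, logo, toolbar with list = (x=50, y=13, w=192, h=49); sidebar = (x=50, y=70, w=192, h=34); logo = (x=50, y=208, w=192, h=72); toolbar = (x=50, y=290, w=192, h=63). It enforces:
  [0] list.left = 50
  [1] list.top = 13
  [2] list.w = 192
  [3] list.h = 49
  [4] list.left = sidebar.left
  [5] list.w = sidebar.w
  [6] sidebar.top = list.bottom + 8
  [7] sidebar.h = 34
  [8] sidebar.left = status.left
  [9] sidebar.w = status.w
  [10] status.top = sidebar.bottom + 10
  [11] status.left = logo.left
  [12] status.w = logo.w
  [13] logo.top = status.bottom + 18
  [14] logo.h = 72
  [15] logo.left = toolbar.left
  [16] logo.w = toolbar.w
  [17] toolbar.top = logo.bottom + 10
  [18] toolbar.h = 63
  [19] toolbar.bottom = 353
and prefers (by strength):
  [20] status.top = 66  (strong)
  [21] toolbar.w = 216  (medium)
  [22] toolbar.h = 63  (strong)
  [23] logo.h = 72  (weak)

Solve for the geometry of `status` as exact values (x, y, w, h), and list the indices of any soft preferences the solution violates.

1. status.x = 50  [sidebar.left = status.left]
2. status.w = 192  [sidebar.w = status.w]
3. status.y = 114  [status.top = sidebar.bottom + 10]
4. status.h = 76  [logo.top = status.bottom + 18]

status = (x=50, y=114, w=192, h=76)
violated soft preferences: 20, 21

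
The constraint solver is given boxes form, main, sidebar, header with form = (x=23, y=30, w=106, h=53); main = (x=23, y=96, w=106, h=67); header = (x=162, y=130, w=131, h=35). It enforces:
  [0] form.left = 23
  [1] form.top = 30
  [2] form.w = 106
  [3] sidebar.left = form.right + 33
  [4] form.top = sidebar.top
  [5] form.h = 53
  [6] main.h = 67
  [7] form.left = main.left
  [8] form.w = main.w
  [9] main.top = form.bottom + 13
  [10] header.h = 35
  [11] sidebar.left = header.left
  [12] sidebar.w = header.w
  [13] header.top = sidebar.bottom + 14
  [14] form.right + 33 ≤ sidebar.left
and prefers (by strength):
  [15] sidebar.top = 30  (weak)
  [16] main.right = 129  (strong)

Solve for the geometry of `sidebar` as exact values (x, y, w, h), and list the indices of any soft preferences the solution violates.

sidebar = (x=162, y=30, w=131, h=86)
violated soft preferences: none

1. sidebar.x = 162  [sidebar.left = form.right + 33]
2. sidebar.y = 30  [form.top = sidebar.top]
3. sidebar.w = 131  [sidebar.w = header.w]
4. sidebar.h = 86  [header.top = sidebar.bottom + 14]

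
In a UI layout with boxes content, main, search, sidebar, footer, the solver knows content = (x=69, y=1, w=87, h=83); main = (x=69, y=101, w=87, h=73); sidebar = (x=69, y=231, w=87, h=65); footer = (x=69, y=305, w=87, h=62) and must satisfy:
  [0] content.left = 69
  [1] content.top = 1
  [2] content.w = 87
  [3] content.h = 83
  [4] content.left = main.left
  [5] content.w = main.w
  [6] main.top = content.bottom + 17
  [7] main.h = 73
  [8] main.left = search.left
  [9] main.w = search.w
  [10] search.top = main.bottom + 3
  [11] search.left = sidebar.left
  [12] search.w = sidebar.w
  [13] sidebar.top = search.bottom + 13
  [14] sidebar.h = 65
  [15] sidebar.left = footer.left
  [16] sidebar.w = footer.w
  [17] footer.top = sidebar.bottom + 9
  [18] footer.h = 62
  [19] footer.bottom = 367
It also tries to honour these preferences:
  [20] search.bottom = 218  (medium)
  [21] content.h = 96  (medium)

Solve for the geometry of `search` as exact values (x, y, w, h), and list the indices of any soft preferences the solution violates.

search = (x=69, y=177, w=87, h=41)
violated soft preferences: 21

1. search.x = 69  [main.left = search.left]
2. search.w = 87  [main.w = search.w]
3. search.y = 177  [search.top = main.bottom + 3]
4. search.h = 41  [sidebar.top = search.bottom + 13]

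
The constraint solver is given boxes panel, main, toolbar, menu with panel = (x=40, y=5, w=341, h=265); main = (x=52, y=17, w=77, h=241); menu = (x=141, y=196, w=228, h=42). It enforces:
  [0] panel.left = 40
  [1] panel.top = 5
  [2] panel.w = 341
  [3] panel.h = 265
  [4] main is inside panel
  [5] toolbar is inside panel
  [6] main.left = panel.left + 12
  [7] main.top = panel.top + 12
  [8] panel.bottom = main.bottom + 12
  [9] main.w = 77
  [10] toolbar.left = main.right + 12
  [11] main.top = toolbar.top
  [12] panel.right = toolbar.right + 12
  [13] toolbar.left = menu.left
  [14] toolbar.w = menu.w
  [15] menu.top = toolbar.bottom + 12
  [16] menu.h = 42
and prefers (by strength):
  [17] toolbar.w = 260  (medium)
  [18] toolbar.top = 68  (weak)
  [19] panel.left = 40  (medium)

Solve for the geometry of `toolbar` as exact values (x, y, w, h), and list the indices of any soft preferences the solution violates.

toolbar = (x=141, y=17, w=228, h=167)
violated soft preferences: 17, 18

1. toolbar.x = 141  [toolbar.left = main.right + 12]
2. toolbar.y = 17  [main.top = toolbar.top]
3. toolbar.w = 228  [panel.right = toolbar.right + 12]
4. toolbar.h = 167  [menu.top = toolbar.bottom + 12]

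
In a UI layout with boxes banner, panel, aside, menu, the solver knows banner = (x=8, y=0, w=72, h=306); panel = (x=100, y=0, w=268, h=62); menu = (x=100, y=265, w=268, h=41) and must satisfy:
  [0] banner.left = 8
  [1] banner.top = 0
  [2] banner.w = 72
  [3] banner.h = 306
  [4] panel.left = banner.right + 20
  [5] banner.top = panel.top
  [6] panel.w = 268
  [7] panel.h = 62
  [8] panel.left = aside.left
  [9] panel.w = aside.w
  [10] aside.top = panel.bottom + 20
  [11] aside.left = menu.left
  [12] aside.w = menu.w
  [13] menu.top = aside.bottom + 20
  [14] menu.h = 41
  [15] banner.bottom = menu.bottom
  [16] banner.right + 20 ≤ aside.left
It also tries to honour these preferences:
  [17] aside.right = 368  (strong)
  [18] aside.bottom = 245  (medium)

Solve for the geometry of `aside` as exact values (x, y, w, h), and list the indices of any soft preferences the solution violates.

1. aside.x = 100  [panel.left = aside.left]
2. aside.w = 268  [panel.w = aside.w]
3. aside.y = 82  [aside.top = panel.bottom + 20]
4. aside.h = 163  [menu.top = aside.bottom + 20]

aside = (x=100, y=82, w=268, h=163)
violated soft preferences: none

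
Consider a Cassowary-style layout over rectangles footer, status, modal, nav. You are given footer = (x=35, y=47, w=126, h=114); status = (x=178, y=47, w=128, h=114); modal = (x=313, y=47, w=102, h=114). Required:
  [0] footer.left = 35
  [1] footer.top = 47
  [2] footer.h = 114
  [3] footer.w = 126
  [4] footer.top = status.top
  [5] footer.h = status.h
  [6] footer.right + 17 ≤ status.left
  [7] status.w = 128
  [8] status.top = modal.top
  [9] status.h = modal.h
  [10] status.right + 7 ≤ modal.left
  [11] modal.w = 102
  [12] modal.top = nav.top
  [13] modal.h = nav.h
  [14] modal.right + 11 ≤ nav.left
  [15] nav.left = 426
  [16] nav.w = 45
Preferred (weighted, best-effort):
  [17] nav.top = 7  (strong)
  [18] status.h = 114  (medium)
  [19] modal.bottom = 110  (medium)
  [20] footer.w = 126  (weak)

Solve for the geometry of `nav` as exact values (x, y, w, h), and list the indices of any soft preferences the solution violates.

1. nav.y = 47  [modal.top = nav.top]
2. nav.h = 114  [modal.h = nav.h]
3. nav.x = 426  [nav.left = 426]
4. nav.w = 45  [nav.w = 45]

nav = (x=426, y=47, w=45, h=114)
violated soft preferences: 17, 19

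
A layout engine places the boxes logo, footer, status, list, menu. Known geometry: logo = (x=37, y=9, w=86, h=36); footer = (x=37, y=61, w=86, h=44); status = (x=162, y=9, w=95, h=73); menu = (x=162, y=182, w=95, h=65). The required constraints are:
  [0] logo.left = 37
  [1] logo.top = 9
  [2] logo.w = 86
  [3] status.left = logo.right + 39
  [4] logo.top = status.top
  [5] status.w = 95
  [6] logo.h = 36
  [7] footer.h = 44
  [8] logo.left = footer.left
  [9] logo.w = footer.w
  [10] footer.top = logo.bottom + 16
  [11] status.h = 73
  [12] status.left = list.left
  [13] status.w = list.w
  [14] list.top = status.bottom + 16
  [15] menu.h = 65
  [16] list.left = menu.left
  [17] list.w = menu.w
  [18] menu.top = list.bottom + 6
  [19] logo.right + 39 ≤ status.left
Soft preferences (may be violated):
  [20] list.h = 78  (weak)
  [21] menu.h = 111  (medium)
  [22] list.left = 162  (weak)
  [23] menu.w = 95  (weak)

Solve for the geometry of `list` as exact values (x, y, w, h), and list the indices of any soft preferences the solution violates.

1. list.x = 162  [status.left = list.left]
2. list.w = 95  [status.w = list.w]
3. list.y = 98  [list.top = status.bottom + 16]
4. list.h = 78  [menu.top = list.bottom + 6]

list = (x=162, y=98, w=95, h=78)
violated soft preferences: 21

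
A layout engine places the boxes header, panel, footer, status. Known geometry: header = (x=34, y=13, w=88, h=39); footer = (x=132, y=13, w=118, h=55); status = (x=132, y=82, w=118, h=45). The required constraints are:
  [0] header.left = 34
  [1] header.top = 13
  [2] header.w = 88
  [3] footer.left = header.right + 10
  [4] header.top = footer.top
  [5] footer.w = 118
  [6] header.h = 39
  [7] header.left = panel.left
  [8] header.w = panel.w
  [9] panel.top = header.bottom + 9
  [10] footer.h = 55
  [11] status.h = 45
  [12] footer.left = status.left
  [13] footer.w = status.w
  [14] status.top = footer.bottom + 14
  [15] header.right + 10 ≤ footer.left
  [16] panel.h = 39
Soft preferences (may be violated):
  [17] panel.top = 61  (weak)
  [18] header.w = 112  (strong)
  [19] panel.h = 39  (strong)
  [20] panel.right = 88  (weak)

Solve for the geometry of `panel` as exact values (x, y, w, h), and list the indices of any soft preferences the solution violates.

panel = (x=34, y=61, w=88, h=39)
violated soft preferences: 18, 20

1. panel.x = 34  [header.left = panel.left]
2. panel.w = 88  [header.w = panel.w]
3. panel.y = 61  [panel.top = header.bottom + 9]
4. panel.h = 39  [panel.h = 39]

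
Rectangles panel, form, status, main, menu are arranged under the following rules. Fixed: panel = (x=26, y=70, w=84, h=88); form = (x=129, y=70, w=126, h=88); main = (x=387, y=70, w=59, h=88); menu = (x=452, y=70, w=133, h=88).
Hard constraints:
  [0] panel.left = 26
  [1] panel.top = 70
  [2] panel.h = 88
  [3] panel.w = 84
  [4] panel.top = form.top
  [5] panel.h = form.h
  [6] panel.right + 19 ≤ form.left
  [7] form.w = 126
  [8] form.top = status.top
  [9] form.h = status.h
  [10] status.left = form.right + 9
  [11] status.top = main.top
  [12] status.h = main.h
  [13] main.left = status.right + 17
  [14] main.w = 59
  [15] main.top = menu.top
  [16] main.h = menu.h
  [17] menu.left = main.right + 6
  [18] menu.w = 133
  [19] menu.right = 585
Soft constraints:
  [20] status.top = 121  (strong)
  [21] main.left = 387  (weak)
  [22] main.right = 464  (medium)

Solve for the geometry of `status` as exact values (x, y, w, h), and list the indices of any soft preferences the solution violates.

1. status.y = 70  [form.top = status.top]
2. status.h = 88  [form.h = status.h]
3. status.x = 264  [status.left = form.right + 9]
4. status.w = 106  [main.left = status.right + 17]

status = (x=264, y=70, w=106, h=88)
violated soft preferences: 20, 22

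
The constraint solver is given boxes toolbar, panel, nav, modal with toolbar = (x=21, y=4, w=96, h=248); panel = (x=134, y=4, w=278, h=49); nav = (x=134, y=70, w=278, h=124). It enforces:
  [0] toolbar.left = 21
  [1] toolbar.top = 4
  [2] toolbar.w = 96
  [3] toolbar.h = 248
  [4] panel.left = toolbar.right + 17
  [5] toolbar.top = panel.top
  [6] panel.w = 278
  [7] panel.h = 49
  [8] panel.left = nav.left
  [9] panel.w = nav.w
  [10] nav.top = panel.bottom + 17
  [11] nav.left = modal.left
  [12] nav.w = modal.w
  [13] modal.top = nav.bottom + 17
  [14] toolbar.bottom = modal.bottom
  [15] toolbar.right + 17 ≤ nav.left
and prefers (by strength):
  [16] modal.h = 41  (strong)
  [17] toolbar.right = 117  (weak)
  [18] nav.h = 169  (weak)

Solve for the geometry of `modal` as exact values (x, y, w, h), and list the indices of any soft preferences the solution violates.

1. modal.x = 134  [nav.left = modal.left]
2. modal.w = 278  [nav.w = modal.w]
3. modal.y = 211  [modal.top = nav.bottom + 17]
4. modal.h = 41  [toolbar.bottom = modal.bottom]

modal = (x=134, y=211, w=278, h=41)
violated soft preferences: 18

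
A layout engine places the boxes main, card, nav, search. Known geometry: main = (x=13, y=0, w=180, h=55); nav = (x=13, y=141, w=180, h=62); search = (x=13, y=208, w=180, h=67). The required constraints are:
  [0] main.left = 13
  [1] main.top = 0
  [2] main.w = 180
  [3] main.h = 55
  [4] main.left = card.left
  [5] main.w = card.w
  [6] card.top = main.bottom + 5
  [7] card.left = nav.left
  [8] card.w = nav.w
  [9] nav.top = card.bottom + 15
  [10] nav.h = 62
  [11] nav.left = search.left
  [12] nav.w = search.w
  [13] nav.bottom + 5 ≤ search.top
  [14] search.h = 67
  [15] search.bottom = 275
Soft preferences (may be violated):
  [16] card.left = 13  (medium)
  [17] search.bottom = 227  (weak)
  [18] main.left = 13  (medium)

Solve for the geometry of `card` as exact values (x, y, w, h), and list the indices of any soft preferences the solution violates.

card = (x=13, y=60, w=180, h=66)
violated soft preferences: 17

1. card.x = 13  [main.left = card.left]
2. card.w = 180  [main.w = card.w]
3. card.y = 60  [card.top = main.bottom + 5]
4. card.h = 66  [nav.top = card.bottom + 15]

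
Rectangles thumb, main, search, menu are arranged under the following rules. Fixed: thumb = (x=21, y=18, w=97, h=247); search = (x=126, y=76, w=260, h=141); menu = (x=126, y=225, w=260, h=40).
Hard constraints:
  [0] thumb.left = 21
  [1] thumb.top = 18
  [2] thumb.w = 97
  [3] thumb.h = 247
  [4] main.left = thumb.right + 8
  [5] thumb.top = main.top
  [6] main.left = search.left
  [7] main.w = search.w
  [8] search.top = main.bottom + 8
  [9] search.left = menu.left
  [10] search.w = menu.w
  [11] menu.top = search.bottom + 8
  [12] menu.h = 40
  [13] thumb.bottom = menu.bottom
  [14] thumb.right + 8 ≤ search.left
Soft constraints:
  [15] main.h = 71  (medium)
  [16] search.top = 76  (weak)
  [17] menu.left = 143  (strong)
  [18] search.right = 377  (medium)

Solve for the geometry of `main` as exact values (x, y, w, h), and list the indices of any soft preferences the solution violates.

1. main.x = 126  [main.left = thumb.right + 8]
2. main.y = 18  [thumb.top = main.top]
3. main.w = 260  [main.w = search.w]
4. main.h = 50  [search.top = main.bottom + 8]

main = (x=126, y=18, w=260, h=50)
violated soft preferences: 15, 17, 18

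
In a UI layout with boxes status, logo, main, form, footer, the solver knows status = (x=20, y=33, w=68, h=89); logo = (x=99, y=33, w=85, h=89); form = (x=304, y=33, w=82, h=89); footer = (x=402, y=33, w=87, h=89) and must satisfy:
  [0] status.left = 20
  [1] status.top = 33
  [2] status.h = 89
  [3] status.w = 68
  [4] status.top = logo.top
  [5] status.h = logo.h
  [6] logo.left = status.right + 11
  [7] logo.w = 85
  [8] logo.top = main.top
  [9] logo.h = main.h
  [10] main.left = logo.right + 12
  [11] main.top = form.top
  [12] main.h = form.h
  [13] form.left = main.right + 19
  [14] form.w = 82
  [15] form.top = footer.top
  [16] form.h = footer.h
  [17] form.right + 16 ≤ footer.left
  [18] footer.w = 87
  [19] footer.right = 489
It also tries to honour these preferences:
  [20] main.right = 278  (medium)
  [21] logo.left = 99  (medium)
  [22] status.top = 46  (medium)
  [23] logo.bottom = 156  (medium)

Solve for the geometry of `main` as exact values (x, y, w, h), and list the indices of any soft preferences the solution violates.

main = (x=196, y=33, w=89, h=89)
violated soft preferences: 20, 22, 23

1. main.y = 33  [logo.top = main.top]
2. main.h = 89  [logo.h = main.h]
3. main.x = 196  [main.left = logo.right + 12]
4. main.w = 89  [form.left = main.right + 19]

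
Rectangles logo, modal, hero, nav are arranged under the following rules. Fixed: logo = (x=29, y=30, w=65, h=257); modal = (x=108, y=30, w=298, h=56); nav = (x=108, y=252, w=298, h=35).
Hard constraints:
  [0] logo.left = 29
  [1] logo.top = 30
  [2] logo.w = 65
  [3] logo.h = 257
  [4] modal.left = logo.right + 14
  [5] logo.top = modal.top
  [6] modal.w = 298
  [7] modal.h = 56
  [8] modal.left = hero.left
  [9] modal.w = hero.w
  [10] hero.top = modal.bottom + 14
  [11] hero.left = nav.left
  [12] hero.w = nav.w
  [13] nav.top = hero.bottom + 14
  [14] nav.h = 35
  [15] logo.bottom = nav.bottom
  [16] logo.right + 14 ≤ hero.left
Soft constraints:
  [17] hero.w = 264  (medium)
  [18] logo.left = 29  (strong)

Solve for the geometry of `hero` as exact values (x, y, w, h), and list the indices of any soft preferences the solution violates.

1. hero.x = 108  [modal.left = hero.left]
2. hero.w = 298  [modal.w = hero.w]
3. hero.y = 100  [hero.top = modal.bottom + 14]
4. hero.h = 138  [nav.top = hero.bottom + 14]

hero = (x=108, y=100, w=298, h=138)
violated soft preferences: 17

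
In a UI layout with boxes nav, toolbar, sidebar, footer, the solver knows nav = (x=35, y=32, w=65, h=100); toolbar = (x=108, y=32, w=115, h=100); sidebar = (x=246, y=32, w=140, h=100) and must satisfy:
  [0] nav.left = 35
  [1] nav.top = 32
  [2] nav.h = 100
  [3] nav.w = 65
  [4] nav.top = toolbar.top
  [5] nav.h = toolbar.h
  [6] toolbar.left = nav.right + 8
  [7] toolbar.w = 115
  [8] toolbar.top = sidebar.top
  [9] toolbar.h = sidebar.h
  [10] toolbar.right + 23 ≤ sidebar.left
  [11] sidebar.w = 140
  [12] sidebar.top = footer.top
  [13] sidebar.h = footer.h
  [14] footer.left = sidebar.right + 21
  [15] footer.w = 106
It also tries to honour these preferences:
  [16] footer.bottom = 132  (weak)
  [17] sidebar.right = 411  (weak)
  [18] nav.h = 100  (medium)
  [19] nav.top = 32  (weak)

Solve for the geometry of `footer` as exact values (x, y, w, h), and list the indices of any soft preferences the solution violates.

footer = (x=407, y=32, w=106, h=100)
violated soft preferences: 17

1. footer.y = 32  [sidebar.top = footer.top]
2. footer.h = 100  [sidebar.h = footer.h]
3. footer.x = 407  [footer.left = sidebar.right + 21]
4. footer.w = 106  [footer.w = 106]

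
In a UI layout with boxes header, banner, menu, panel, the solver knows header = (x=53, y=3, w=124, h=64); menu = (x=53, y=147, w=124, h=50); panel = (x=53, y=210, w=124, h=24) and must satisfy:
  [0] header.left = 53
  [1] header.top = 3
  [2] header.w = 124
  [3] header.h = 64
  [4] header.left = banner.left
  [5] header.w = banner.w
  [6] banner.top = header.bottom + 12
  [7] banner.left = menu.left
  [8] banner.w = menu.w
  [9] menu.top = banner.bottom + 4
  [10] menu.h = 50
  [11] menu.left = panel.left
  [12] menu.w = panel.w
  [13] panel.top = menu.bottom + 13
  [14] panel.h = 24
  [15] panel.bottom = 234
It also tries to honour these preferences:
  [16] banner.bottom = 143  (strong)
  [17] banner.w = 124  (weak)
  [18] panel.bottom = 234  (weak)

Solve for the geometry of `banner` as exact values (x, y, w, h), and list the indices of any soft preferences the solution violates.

1. banner.x = 53  [header.left = banner.left]
2. banner.w = 124  [header.w = banner.w]
3. banner.y = 79  [banner.top = header.bottom + 12]
4. banner.h = 64  [menu.top = banner.bottom + 4]

banner = (x=53, y=79, w=124, h=64)
violated soft preferences: none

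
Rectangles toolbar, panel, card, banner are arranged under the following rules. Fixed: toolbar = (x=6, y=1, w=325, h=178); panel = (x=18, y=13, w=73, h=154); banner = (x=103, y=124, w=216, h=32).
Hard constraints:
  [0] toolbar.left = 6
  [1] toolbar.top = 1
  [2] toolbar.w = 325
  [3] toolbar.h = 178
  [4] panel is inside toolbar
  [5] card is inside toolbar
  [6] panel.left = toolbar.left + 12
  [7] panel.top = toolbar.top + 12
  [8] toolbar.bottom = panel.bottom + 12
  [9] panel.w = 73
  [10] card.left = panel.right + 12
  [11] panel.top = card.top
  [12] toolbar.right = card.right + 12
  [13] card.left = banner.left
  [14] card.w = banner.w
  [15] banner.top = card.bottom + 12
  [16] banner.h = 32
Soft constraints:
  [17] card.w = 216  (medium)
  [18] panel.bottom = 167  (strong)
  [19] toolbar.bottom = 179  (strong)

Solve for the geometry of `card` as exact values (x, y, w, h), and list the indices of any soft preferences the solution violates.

1. card.x = 103  [card.left = panel.right + 12]
2. card.y = 13  [panel.top = card.top]
3. card.w = 216  [toolbar.right = card.right + 12]
4. card.h = 99  [banner.top = card.bottom + 12]

card = (x=103, y=13, w=216, h=99)
violated soft preferences: none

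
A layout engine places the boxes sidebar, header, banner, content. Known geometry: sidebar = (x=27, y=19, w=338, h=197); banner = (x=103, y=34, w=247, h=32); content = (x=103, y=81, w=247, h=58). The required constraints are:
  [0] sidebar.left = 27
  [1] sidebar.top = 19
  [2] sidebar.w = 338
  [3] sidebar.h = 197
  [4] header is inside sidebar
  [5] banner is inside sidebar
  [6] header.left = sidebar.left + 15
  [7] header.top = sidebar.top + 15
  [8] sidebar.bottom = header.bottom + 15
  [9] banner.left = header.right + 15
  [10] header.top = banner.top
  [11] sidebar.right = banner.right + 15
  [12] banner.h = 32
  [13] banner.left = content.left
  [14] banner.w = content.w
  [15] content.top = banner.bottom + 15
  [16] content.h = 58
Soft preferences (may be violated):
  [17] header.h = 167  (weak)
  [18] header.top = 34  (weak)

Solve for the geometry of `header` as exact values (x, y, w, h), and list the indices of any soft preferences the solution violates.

header = (x=42, y=34, w=46, h=167)
violated soft preferences: none

1. header.x = 42  [header.left = sidebar.left + 15]
2. header.y = 34  [header.top = sidebar.top + 15]
3. header.h = 167  [sidebar.bottom = header.bottom + 15]
4. header.w = 46  [banner.left = header.right + 15]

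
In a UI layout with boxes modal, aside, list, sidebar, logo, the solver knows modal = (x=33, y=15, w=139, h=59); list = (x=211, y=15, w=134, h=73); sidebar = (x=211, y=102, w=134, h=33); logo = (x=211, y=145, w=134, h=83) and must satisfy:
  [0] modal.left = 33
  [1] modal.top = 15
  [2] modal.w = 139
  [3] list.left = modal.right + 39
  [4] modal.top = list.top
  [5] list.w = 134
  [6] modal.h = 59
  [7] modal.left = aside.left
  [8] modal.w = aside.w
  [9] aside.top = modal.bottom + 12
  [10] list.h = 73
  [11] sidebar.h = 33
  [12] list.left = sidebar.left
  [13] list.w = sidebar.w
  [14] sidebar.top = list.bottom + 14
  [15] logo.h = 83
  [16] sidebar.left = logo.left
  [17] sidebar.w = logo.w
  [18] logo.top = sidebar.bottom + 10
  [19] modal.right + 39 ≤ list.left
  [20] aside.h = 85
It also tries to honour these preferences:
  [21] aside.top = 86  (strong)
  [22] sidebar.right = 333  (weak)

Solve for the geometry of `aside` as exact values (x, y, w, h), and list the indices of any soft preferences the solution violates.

1. aside.x = 33  [modal.left = aside.left]
2. aside.w = 139  [modal.w = aside.w]
3. aside.y = 86  [aside.top = modal.bottom + 12]
4. aside.h = 85  [aside.h = 85]

aside = (x=33, y=86, w=139, h=85)
violated soft preferences: 22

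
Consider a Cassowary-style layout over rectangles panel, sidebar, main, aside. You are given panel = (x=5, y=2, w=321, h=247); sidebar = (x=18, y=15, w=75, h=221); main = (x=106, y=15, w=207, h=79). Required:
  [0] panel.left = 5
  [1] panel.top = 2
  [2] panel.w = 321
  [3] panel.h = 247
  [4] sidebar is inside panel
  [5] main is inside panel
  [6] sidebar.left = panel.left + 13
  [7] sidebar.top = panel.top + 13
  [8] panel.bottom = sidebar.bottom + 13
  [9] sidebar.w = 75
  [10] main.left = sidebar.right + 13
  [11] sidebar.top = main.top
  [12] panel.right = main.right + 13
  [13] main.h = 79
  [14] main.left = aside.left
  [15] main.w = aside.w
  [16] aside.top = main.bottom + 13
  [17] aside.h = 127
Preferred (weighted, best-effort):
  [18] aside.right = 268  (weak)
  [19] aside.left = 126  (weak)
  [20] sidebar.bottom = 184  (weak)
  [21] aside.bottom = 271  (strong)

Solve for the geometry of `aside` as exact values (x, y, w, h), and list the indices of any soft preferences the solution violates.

1. aside.x = 106  [main.left = aside.left]
2. aside.w = 207  [main.w = aside.w]
3. aside.y = 107  [aside.top = main.bottom + 13]
4. aside.h = 127  [aside.h = 127]

aside = (x=106, y=107, w=207, h=127)
violated soft preferences: 18, 19, 20, 21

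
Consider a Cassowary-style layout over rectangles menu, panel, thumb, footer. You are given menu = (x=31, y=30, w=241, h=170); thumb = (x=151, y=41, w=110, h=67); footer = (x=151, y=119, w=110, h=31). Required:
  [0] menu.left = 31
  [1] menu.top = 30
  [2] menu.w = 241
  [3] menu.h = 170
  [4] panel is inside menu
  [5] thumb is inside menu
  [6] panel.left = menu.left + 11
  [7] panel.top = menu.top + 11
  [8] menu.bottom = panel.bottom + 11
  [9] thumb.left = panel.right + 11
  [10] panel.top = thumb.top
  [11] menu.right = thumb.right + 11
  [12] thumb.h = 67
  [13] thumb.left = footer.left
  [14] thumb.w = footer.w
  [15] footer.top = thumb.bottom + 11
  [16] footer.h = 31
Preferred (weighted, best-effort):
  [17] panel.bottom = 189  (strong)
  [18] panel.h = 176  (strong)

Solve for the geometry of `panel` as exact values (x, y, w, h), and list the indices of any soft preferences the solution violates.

panel = (x=42, y=41, w=98, h=148)
violated soft preferences: 18

1. panel.x = 42  [panel.left = menu.left + 11]
2. panel.y = 41  [panel.top = menu.top + 11]
3. panel.h = 148  [menu.bottom = panel.bottom + 11]
4. panel.w = 98  [thumb.left = panel.right + 11]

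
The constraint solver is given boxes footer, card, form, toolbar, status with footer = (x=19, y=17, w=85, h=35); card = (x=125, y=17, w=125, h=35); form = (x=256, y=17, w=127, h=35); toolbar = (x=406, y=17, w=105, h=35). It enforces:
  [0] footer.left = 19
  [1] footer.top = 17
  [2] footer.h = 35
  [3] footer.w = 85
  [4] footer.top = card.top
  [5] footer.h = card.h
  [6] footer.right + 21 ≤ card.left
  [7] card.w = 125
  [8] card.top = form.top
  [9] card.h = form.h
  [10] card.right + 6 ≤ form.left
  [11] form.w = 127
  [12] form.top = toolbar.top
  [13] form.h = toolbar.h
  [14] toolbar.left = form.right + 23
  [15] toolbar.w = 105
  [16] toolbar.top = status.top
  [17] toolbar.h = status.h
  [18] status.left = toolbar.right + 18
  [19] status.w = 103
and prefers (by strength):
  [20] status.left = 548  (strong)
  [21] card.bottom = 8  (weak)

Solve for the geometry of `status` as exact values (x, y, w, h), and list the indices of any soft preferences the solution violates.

status = (x=529, y=17, w=103, h=35)
violated soft preferences: 20, 21

1. status.y = 17  [toolbar.top = status.top]
2. status.h = 35  [toolbar.h = status.h]
3. status.x = 529  [status.left = toolbar.right + 18]
4. status.w = 103  [status.w = 103]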